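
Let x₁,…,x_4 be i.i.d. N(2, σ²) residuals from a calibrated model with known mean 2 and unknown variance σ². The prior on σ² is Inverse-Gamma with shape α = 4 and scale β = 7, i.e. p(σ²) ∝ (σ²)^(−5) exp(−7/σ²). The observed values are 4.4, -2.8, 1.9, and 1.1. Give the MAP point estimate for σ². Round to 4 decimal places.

σ̂²_MAP = 3.1157

Sum of squared deviations about the known mean: SS = (4.4−2)² + (-2.8−2)² + (1.9−2)² + (1.1−2)² = 29.62.
The Normal likelihood contributes (σ²)^(−n/2) exp(−SS/(2σ²)), so the posterior is Inverse-Gamma(α + n/2, β + SS/2) = Inverse-Gamma(6, 21.81).
The mode of Inverse-Gamma(a, b) is b/(a+1) = 21.81/7 ≈ 3.1157.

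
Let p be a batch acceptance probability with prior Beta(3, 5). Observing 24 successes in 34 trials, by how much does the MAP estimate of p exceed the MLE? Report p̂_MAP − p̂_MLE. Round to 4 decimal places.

Posterior is Beta(27, 15); MAP = (27−1)/(42−2) = 26/40 ≈ 0.65000.
MLE ignores the prior: p̂_MLE = k/n = 24/34 ≈ 0.70588.
Difference = 26/40 − 24/34 = -19/340 ≈ -0.0559.

MAP − MLE = -0.0559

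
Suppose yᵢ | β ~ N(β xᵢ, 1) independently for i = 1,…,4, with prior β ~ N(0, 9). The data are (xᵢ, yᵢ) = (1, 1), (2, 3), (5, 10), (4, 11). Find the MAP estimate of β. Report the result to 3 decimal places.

log p(β | y) = −Σ(yᵢ − βxᵢ)²/(2·1) − β²/(2·9) + const.
Setting the derivative to zero: Σxᵢ(yᵢ − βxᵢ)/1 − β/9 = 0, so β = Σxᵢyᵢ / (Σxᵢ² + σ²/τ²).
Σxᵢyᵢ = 1·1 + 2·3 + 5·10 + 4·11 = 101; Σxᵢ² = 46; σ²/τ² = 1/9.
β̂_MAP = 101 / (46 + 1/9) = 101/(415/9) = 909/415 ≈ 2.190.

β̂_MAP = 2.190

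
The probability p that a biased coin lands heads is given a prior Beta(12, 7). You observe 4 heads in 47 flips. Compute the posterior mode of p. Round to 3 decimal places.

p̂_MAP = 0.234

Prior: Beta(12, 7).
Data: 4 successes in 47 trials. The binomial likelihood contributes p^4(1−p)^43, so the posterior is Beta(12+4, 7+43) = Beta(16, 50).
For Beta(a, b) with a, b > 1 the mode is (a−1)/(a+b−2) = 15/64 ≈ 0.234.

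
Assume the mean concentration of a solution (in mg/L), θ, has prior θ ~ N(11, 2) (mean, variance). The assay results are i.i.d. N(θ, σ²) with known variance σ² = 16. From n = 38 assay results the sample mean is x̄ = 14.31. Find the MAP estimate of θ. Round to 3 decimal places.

n = 38, x̄ = 14.31.
For a Normal prior and Normal likelihood with known variance, the posterior is Normal; its mode equals its mean, the precision-weighted average.
Prior precision 1/σ₀² = 1/2 = 0.5; data precision n/σ² = 38/16 = 2.375.
θ̂ = (0.5·11 + 2.375·14.31) / (0.5 + 2.375) = 39.48625/2.875 = 31589/2300 ≈ 13.734.

θ̂_MAP = 13.734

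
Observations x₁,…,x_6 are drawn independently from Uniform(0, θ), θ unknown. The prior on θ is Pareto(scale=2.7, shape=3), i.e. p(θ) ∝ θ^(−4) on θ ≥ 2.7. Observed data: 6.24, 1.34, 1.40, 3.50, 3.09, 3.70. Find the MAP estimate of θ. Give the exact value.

The Uniform(0, θ) likelihood is θ^(−n) for θ ≥ max(xᵢ), zero otherwise. Here max(xᵢ) = 6.24.
Posterior ∝ θ^(−4) · θ^(−6) = θ^(−10) on θ ≥ max(2.7, 6.24) = 6.24.
This density is strictly decreasing in θ, so the posterior mode lies at the lower boundary of the support.

θ̂_MAP = 6.24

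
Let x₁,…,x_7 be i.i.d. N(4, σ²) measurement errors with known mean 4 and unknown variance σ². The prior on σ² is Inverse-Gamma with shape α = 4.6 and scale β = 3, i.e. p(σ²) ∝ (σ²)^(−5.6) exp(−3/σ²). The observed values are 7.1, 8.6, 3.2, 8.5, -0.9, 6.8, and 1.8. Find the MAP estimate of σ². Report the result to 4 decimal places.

Sum of squared deviations about the known mean: SS = (7.1−4)² + (8.6−4)² + (3.2−4)² + (8.5−4)² + (-0.9−4)² + (6.8−4)² + (1.8−4)² = 88.35.
The Normal likelihood contributes (σ²)^(−n/2) exp(−SS/(2σ²)), so the posterior is Inverse-Gamma(α + n/2, β + SS/2) = Inverse-Gamma(8.1, 47.175).
The mode of Inverse-Gamma(a, b) is b/(a+1) = 47.175/9.1 ≈ 5.1841.

σ̂²_MAP = 5.1841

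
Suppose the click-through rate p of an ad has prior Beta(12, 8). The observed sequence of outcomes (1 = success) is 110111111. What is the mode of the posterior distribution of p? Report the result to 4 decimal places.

p̂_MAP = 0.7037

Prior: Beta(12, 8).
Data: 8 successes in 9 trials (from the sequence). The binomial likelihood contributes p^8(1−p)^1, so the posterior is Beta(12+8, 8+1) = Beta(20, 9).
For Beta(a, b) with a, b > 1 the mode is (a−1)/(a+b−2) = 19/27 ≈ 0.7037.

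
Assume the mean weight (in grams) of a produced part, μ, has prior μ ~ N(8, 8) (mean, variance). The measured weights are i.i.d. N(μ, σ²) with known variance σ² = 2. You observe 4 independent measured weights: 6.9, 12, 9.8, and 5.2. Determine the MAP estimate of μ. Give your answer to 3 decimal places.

n = 4; x̄ = (6.9 + 12 + 9.8 + 5.2)/4 = 33.9/4 = 8.475.
For a Normal prior and Normal likelihood with known variance, the posterior is Normal; its mode equals its mean, the precision-weighted average.
Prior precision 1/σ₀² = 1/8 = 0.125; data precision n/σ² = 4/2 = 2.
μ̂ = (0.125·8 + 2·8.475) / (0.125 + 2) = 17.95/2.125 = 718/85 ≈ 8.447.

μ̂_MAP = 8.447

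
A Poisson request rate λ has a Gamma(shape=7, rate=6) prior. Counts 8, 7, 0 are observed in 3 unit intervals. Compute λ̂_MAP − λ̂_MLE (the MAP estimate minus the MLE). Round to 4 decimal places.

Σxᵢ = 15. Posterior is Gamma(22, 9); MAP = (22−1)/9 = 21/9 ≈ 2.33333.
MLE = x̄ = 15/3 ≈ 5.00000.
Difference = 21/9 − 15/3 = -8/3 ≈ -2.6667.

MAP − MLE = -2.6667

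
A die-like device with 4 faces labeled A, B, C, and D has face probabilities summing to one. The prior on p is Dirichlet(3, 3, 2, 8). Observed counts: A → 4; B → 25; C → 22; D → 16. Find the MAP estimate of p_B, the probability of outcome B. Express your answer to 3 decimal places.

MAP estimate of p_B = 0.342

The posterior is Dirichlet(αᵢ + nᵢ) = Dirichlet(7, 28, 24, 24).
For a Dirichlet(a₁,…,a_K) with all aᵢ > 1, the mode has j-th component (aⱼ − 1)/(Σaᵢ − K).
Here Σaᵢ = 83 and K = 4, so p_B = (28 − 1)/(83 − 4) = 27/79 ≈ 0.342.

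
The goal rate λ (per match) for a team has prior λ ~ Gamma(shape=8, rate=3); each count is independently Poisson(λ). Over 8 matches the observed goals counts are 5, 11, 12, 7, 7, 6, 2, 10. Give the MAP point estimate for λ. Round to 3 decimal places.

λ̂_MAP = 6.091

Σxᵢ = 5+11+12+7+7+6+2+10 = 60, with n = 8.
Posterior ∝ λ^7e^(−3λ) · λ^60e^(−8λ) = λ^67e^(−11λ), i.e. Gamma(shape=68, rate=11).
The mode of a Gamma(a, b) with a ≥ 1 (shape–rate) is (a−1)/b = 67/11 ≈ 6.091.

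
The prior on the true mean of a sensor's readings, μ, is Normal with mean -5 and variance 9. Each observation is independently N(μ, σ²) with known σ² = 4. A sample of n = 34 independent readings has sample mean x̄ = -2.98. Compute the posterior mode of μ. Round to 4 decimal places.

n = 34, x̄ = -2.98.
For a Normal prior and Normal likelihood with known variance, the posterior is Normal; its mode equals its mean, the precision-weighted average.
Prior precision 1/σ₀² = 1/9; data precision n/σ² = 34/4 = 8.5.
μ̂ = ((1/9)·(-5) + 8.5·(-2.98)) / (1/9 + 8.5) = (-23297/900)/(155/18) = -23297/7750 ≈ -3.0061.

μ̂_MAP = -3.0061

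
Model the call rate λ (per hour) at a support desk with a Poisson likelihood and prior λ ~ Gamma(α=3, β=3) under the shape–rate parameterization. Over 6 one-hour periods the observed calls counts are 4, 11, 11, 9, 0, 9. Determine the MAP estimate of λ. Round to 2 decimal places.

λ̂_MAP = 5.11

Σxᵢ = 4+11+11+9+0+9 = 44, with n = 6.
Posterior ∝ λ^2e^(−3λ) · λ^44e^(−6λ) = λ^46e^(−9λ), i.e. Gamma(shape=47, rate=9).
The mode of a Gamma(a, b) with a ≥ 1 (shape–rate) is (a−1)/b = 46/9 ≈ 5.11.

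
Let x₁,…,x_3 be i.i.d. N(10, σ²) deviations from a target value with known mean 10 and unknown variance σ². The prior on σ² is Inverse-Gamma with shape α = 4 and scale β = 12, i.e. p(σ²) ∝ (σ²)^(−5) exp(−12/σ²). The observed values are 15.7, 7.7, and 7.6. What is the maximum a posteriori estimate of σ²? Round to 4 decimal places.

σ̂²_MAP = 5.1954

Sum of squared deviations about the known mean: SS = (15.7−10)² + (7.7−10)² + (7.6−10)² = 43.54.
The Normal likelihood contributes (σ²)^(−n/2) exp(−SS/(2σ²)), so the posterior is Inverse-Gamma(α + n/2, β + SS/2) = Inverse-Gamma(5.5, 33.77).
The mode of Inverse-Gamma(a, b) is b/(a+1) = 33.77/6.5 ≈ 5.1954.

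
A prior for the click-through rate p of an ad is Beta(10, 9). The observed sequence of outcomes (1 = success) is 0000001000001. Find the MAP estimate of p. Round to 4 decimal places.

p̂_MAP = 0.3667

Prior: Beta(10, 9).
Data: 2 successes in 13 trials (from the sequence). The binomial likelihood contributes p^2(1−p)^11, so the posterior is Beta(10+2, 9+11) = Beta(12, 20).
For Beta(a, b) with a, b > 1 the mode is (a−1)/(a+b−2) = 11/30 ≈ 0.3667.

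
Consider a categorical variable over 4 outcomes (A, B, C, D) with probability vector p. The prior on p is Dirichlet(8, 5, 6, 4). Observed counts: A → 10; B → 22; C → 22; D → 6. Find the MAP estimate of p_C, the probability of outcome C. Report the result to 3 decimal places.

The posterior is Dirichlet(αᵢ + nᵢ) = Dirichlet(18, 27, 28, 10).
For a Dirichlet(a₁,…,a_K) with all aᵢ > 1, the mode has j-th component (aⱼ − 1)/(Σaᵢ − K).
Here Σaᵢ = 83 and K = 4, so p_C = (28 − 1)/(83 − 4) = 27/79 ≈ 0.342.

MAP estimate of p_C = 0.342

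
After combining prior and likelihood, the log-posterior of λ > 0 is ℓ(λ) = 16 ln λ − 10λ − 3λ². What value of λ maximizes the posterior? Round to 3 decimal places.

λ̂_MAP = 1.000

ℓ'(λ) = 16/λ − 10 − 6λ. Setting this to zero and multiplying by λ: 6λ² + 10λ − 16 = 0.
λ = (−10 + √(10² + 4·6·16)) / (2·6) = (−10 + √484) / 12 = (−10 + 22)/12 = 1.
ℓ''(λ) = −16/λ² − 6 < 0, confirming a maximum.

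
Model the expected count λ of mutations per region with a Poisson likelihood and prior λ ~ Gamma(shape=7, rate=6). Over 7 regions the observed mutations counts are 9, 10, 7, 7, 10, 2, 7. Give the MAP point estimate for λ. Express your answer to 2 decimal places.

Σxᵢ = 9+10+7+7+10+2+7 = 52, with n = 7.
Posterior ∝ λ^6e^(−6λ) · λ^52e^(−7λ) = λ^58e^(−13λ), i.e. Gamma(shape=59, rate=13).
The mode of a Gamma(a, b) with a ≥ 1 (shape–rate) is (a−1)/b = 58/13 ≈ 4.46.

λ̂_MAP = 4.46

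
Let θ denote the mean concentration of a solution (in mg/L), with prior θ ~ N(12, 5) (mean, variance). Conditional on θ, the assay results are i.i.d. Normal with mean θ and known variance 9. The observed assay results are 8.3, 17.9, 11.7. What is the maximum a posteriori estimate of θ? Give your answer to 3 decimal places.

n = 3; x̄ = (8.3 + 17.9 + 11.7)/3 = 37.9/3 = 379/30 ≈ 12.6333.
For a Normal prior and Normal likelihood with known variance, the posterior is Normal; its mode equals its mean, the precision-weighted average.
Prior precision 1/σ₀² = 1/5 = 0.2; data precision n/σ² = 3/9 = 1/3.
θ̂ = (0.2·12 + (1/3)·(379/30)) / (0.2 + 1/3) = (119/18)/(8/15) = 595/48 ≈ 12.396.

θ̂_MAP = 12.396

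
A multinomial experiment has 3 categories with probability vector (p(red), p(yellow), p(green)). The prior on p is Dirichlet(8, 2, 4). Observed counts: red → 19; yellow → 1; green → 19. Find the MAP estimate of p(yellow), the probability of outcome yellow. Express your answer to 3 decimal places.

MAP estimate of p(yellow) = 0.040

The posterior is Dirichlet(αᵢ + nᵢ) = Dirichlet(27, 3, 23).
For a Dirichlet(a₁,…,a_K) with all aᵢ > 1, the mode has j-th component (aⱼ − 1)/(Σaᵢ − K).
Here Σaᵢ = 53 and K = 3, so p(yellow) = (3 − 1)/(53 − 3) = 2/50 ≈ 0.040.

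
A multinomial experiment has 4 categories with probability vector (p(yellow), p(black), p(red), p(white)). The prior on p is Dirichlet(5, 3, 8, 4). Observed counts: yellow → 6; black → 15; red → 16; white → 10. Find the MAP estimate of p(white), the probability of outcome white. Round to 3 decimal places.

The posterior is Dirichlet(αᵢ + nᵢ) = Dirichlet(11, 18, 24, 14).
For a Dirichlet(a₁,…,a_K) with all aᵢ > 1, the mode has j-th component (aⱼ − 1)/(Σaᵢ − K).
Here Σaᵢ = 67 and K = 4, so p(white) = (14 − 1)/(67 − 4) = 13/63 ≈ 0.206.

MAP estimate of p(white) = 0.206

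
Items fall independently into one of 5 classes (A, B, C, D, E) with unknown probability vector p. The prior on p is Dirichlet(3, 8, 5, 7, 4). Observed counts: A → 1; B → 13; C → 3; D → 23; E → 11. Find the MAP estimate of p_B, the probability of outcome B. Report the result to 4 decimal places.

MAP estimate of p_B = 0.2740

The posterior is Dirichlet(αᵢ + nᵢ) = Dirichlet(4, 21, 8, 30, 15).
For a Dirichlet(a₁,…,a_K) with all aᵢ > 1, the mode has j-th component (aⱼ − 1)/(Σaᵢ − K).
Here Σaᵢ = 78 and K = 5, so p_B = (21 − 1)/(78 − 5) = 20/73 ≈ 0.2740.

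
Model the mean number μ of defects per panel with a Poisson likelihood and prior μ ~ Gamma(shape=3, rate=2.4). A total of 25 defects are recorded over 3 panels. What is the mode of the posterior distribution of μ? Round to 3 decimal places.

Σxᵢ = 25, n = 3.
Posterior ∝ μ^2e^(−2.4μ) · μ^25e^(−3μ) = μ^27e^(−5.4μ), i.e. Gamma(shape=28, rate=5.4).
The mode of a Gamma(a, b) with a ≥ 1 (shape–rate) is (a−1)/b = 27/5.4 ≈ 5.000.

μ̂_MAP = 5.000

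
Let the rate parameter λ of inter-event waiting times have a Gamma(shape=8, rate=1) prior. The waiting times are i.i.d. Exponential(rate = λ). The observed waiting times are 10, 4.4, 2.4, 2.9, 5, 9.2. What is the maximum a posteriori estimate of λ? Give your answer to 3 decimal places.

λ̂_MAP = 0.372

The Exponential(rate=λ) likelihood is ∝ λ^n e^(−λΣtᵢ). Here n = 6 and Σtᵢ = 10 + 4.4 + 2.4 + 2.9 + 5 + 9.2 = 33.9.
Posterior ∝ λ^7e^(−1λ) · λ^6e^(−33.9λ) = λ^13e^(−34.9λ), i.e. Gamma(14, 34.9).
Mode = (a−1)/b = 13/34.9 ≈ 0.372.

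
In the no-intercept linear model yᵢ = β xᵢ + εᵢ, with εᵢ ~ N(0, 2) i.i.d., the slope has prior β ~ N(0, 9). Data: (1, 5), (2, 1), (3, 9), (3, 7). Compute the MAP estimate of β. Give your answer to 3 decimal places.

β̂_MAP = 2.368

log p(β | y) = −Σ(yᵢ − βxᵢ)²/(2·2) − β²/(2·9) + const.
Setting the derivative to zero: Σxᵢ(yᵢ − βxᵢ)/2 − β/9 = 0, so β = Σxᵢyᵢ / (Σxᵢ² + σ²/τ²).
Σxᵢyᵢ = 1·5 + 2·1 + 3·9 + 3·7 = 55; Σxᵢ² = 23; σ²/τ² = 2/9.
β̂_MAP = 55 / (23 + 2/9) = 55/(209/9) = 45/19 ≈ 2.368.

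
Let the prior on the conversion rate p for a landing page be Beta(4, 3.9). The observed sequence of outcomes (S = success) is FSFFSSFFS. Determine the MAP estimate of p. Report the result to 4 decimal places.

p̂_MAP = 0.4698

Prior: Beta(4, 3.9).
Data: 4 successes in 9 trials (from the sequence). The binomial likelihood contributes p^4(1−p)^5, so the posterior is Beta(4+4, 3.9+5) = Beta(8, 8.9).
For Beta(a, b) with a, b > 1 the mode is (a−1)/(a+b−2) = 7/14.9 ≈ 0.4698.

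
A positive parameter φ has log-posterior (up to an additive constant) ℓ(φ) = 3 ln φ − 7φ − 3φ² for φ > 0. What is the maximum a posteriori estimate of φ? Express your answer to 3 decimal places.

φ̂_MAP = 0.333

ℓ'(φ) = 3/φ − 7 − 6φ. Setting this to zero and multiplying by φ: 6φ² + 7φ − 3 = 0.
φ = (−7 + √(7² + 4·6·3)) / (2·6) = (−7 + √121) / 12 = (−7 + 11)/12 = 1/3.
ℓ''(φ) = −3/φ² − 6 < 0, confirming a maximum.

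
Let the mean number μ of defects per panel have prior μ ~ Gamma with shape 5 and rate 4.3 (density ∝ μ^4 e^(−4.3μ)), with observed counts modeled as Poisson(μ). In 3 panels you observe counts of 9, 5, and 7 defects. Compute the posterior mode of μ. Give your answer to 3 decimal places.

μ̂_MAP = 3.425

Σxᵢ = 9+5+7 = 21, with n = 3.
Posterior ∝ μ^4e^(−4.3μ) · μ^21e^(−3μ) = μ^25e^(−7.3μ), i.e. Gamma(shape=26, rate=7.3).
The mode of a Gamma(a, b) with a ≥ 1 (shape–rate) is (a−1)/b = 25/7.3 ≈ 3.425.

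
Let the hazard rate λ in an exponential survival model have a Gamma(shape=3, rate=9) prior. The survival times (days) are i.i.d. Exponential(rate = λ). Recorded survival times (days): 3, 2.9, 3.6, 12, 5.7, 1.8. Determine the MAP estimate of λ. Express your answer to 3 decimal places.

The Exponential(rate=λ) likelihood is ∝ λ^n e^(−λΣtᵢ). Here n = 6 and Σtᵢ = 3 + 2.9 + 3.6 + 12 + 5.7 + 1.8 = 29.
Posterior ∝ λ^2e^(−9λ) · λ^6e^(−29λ) = λ^8e^(−38λ), i.e. Gamma(9, 38).
Mode = (a−1)/b = 8/38 ≈ 0.211.

λ̂_MAP = 0.211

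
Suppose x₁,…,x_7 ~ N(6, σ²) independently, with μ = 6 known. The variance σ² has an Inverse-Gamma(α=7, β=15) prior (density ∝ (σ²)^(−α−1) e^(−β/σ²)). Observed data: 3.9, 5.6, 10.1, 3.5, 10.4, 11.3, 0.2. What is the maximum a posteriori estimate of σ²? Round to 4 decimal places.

Sum of squared deviations about the known mean: SS = (3.9−6)² + (5.6−6)² + (10.1−6)² + (3.5−6)² + (10.4−6)² + (11.3−6)² + (0.2−6)² = 108.72.
The Normal likelihood contributes (σ²)^(−n/2) exp(−SS/(2σ²)), so the posterior is Inverse-Gamma(α + n/2, β + SS/2) = Inverse-Gamma(10.5, 69.36).
The mode of Inverse-Gamma(a, b) is b/(a+1) = 69.36/11.5 ≈ 6.0313.

σ̂²_MAP = 6.0313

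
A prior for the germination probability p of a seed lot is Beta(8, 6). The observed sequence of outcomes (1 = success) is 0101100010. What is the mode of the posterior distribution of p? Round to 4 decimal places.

Prior: Beta(8, 6).
Data: 4 successes in 10 trials (from the sequence). The binomial likelihood contributes p^4(1−p)^6, so the posterior is Beta(8+4, 6+6) = Beta(12, 12).
For Beta(a, b) with a, b > 1 the mode is (a−1)/(a+b−2) = 11/22 ≈ 0.5000.

p̂_MAP = 0.5000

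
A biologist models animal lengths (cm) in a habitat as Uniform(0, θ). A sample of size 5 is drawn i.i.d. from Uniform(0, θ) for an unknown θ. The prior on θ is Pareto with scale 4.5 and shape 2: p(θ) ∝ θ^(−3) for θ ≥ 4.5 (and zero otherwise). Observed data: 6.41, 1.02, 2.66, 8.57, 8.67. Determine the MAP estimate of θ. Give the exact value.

The Uniform(0, θ) likelihood is θ^(−n) for θ ≥ max(xᵢ), zero otherwise. Here max(xᵢ) = 8.67.
Posterior ∝ θ^(−3) · θ^(−5) = θ^(−8) on θ ≥ max(4.5, 8.67) = 8.67.
This density is strictly decreasing in θ, so the posterior mode lies at the lower boundary of the support.

θ̂_MAP = 8.67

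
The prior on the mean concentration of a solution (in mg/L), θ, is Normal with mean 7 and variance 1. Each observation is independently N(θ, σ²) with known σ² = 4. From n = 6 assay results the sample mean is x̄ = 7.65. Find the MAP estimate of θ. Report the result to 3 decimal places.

θ̂_MAP = 7.390

n = 6, x̄ = 7.65.
For a Normal prior and Normal likelihood with known variance, the posterior is Normal; its mode equals its mean, the precision-weighted average.
Prior precision 1/σ₀² = 1/1 = 1; data precision n/σ² = 6/4 = 1.5.
θ̂ = (1·7 + 1.5·7.65) / (1 + 1.5) = 18.475/2.5 = 7.390.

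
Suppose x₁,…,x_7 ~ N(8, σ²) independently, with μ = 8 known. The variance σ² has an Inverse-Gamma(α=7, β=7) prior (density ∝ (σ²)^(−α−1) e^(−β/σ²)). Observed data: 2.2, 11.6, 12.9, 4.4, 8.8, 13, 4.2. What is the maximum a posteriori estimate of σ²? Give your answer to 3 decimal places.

σ̂²_MAP = 5.985

Sum of squared deviations about the known mean: SS = (2.2−8)² + (11.6−8)² + (12.9−8)² + (4.4−8)² + (8.8−8)² + (13−8)² + (4.2−8)² = 123.65.
The Normal likelihood contributes (σ²)^(−n/2) exp(−SS/(2σ²)), so the posterior is Inverse-Gamma(α + n/2, β + SS/2) = Inverse-Gamma(10.5, 68.825).
The mode of Inverse-Gamma(a, b) is b/(a+1) = 68.825/11.5 ≈ 5.985.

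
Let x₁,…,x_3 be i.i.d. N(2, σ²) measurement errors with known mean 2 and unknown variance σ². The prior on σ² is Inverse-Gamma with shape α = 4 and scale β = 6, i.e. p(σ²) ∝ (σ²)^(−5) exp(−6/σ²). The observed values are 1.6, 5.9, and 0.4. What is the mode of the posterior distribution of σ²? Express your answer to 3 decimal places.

Sum of squared deviations about the known mean: SS = (1.6−2)² + (5.9−2)² + (0.4−2)² = 17.93.
The Normal likelihood contributes (σ²)^(−n/2) exp(−SS/(2σ²)), so the posterior is Inverse-Gamma(α + n/2, β + SS/2) = Inverse-Gamma(5.5, 14.965).
The mode of Inverse-Gamma(a, b) is b/(a+1) = 14.965/6.5 ≈ 2.302.

σ̂²_MAP = 2.302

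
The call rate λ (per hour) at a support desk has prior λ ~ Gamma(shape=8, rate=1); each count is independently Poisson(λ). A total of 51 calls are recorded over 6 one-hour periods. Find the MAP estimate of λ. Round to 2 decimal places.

Σxᵢ = 51, n = 6.
Posterior ∝ λ^7e^(−1λ) · λ^51e^(−6λ) = λ^58e^(−7λ), i.e. Gamma(shape=59, rate=7).
The mode of a Gamma(a, b) with a ≥ 1 (shape–rate) is (a−1)/b = 58/7 ≈ 8.29.

λ̂_MAP = 8.29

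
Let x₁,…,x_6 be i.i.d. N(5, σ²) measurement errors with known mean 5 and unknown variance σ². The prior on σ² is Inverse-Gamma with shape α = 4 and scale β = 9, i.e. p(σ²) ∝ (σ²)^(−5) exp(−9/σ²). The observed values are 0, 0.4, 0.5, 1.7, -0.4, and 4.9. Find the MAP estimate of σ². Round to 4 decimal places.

σ̂²_MAP = 7.7794

Sum of squared deviations about the known mean: SS = (0−5)² + (0.4−5)² + (0.5−5)² + (1.7−5)² + (-0.4−5)² + (4.9−5)² = 106.47.
The Normal likelihood contributes (σ²)^(−n/2) exp(−SS/(2σ²)), so the posterior is Inverse-Gamma(α + n/2, β + SS/2) = Inverse-Gamma(7, 62.235).
The mode of Inverse-Gamma(a, b) is b/(a+1) = 62.235/8 ≈ 7.7794.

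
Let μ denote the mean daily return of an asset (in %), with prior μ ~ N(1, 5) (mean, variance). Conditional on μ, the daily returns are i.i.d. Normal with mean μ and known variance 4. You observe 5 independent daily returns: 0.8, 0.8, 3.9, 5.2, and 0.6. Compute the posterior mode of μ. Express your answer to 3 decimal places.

μ̂_MAP = 2.086

n = 5; x̄ = (0.8 + 0.8 + 3.9 + 5.2 + 0.6)/5 = 11.3/5 = 2.26.
For a Normal prior and Normal likelihood with known variance, the posterior is Normal; its mode equals its mean, the precision-weighted average.
Prior precision 1/σ₀² = 1/5 = 0.2; data precision n/σ² = 5/4 = 1.25.
μ̂ = (0.2·1 + 1.25·2.26) / (0.2 + 1.25) = 3.025/1.45 = 121/58 ≈ 2.086.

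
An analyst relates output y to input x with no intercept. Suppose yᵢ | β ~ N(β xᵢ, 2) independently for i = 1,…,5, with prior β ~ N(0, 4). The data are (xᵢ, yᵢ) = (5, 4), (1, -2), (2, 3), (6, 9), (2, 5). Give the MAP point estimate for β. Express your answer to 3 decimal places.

β̂_MAP = 1.248

log p(β | y) = −Σ(yᵢ − βxᵢ)²/(2·2) − β²/(2·4) + const.
Setting the derivative to zero: Σxᵢ(yᵢ − βxᵢ)/2 − β/4 = 0, so β = Σxᵢyᵢ / (Σxᵢ² + σ²/τ²).
Σxᵢyᵢ = 5·4 + 1·(-2) + 2·3 + 6·9 + 2·5 = 88; Σxᵢ² = 70; σ²/τ² = 0.5.
β̂_MAP = 88 / (70 + 0.5) = 88/70.5 ≈ 1.248.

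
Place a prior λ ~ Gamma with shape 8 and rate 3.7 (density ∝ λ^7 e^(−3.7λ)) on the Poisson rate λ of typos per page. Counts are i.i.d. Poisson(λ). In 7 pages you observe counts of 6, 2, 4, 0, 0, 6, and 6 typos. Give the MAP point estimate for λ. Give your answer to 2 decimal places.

Σxᵢ = 6+2+4+0+0+6+6 = 24, with n = 7.
Posterior ∝ λ^7e^(−3.7λ) · λ^24e^(−7λ) = λ^31e^(−10.7λ), i.e. Gamma(shape=32, rate=10.7).
The mode of a Gamma(a, b) with a ≥ 1 (shape–rate) is (a−1)/b = 31/10.7 ≈ 2.90.

λ̂_MAP = 2.90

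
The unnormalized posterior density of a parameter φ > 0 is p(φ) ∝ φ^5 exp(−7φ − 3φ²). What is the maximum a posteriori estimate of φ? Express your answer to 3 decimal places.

ℓ'(φ) = 5/φ − 7 − 6φ. Setting this to zero and multiplying by φ: 6φ² + 7φ − 5 = 0.
φ = (−7 + √(7² + 4·6·5)) / (2·6) = (−7 + √169) / 12 = (−7 + 13)/12 = 1/2.
ℓ''(φ) = −5/φ² − 6 < 0, confirming a maximum.

φ̂_MAP = 0.500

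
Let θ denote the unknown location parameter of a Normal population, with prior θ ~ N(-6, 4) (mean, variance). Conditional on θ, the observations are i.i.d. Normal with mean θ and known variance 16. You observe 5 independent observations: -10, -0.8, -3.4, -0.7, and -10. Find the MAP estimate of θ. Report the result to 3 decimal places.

θ̂_MAP = -5.433

n = 5; x̄ = ((-10) + (-0.8) + (-3.4) + (-0.7) + (-10))/5 = -24.9/5 = -4.98.
For a Normal prior and Normal likelihood with known variance, the posterior is Normal; its mode equals its mean, the precision-weighted average.
Prior precision 1/σ₀² = 1/4 = 0.25; data precision n/σ² = 5/16 = 0.3125.
θ̂ = (0.25·(-6) + 0.3125·(-4.98)) / (0.25 + 0.3125) = (-3.05625)/0.5625 = -163/30 ≈ -5.433.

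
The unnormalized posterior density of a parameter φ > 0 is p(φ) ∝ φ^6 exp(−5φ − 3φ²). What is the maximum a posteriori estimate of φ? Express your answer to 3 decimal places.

ℓ'(φ) = 6/φ − 5 − 6φ. Setting this to zero and multiplying by φ: 6φ² + 5φ − 6 = 0.
φ = (−5 + √(5² + 4·6·6)) / (2·6) = (−5 + √169) / 12 = (−5 + 13)/12 = 2/3.
ℓ''(φ) = −6/φ² − 6 < 0, confirming a maximum.

φ̂_MAP = 0.667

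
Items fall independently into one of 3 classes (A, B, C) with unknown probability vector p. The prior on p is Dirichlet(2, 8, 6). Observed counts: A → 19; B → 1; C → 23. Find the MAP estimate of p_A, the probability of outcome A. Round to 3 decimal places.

MAP estimate of p_A = 0.357

The posterior is Dirichlet(αᵢ + nᵢ) = Dirichlet(21, 9, 29).
For a Dirichlet(a₁,…,a_K) with all aᵢ > 1, the mode has j-th component (aⱼ − 1)/(Σaᵢ − K).
Here Σaᵢ = 59 and K = 3, so p_A = (21 − 1)/(59 − 3) = 20/56 ≈ 0.357.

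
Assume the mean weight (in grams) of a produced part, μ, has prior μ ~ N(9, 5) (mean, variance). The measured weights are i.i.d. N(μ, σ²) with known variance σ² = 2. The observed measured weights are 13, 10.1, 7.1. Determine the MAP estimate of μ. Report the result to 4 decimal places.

n = 3; x̄ = (13 + 10.1 + 7.1)/3 = 30.2/3 = 151/15 ≈ 10.0667.
For a Normal prior and Normal likelihood with known variance, the posterior is Normal; its mode equals its mean, the precision-weighted average.
Prior precision 1/σ₀² = 1/5 = 0.2; data precision n/σ² = 3/2 = 1.5.
μ̂ = (0.2·9 + 1.5·(151/15)) / (0.2 + 1.5) = 16.9/1.7 = 169/17 ≈ 9.9412.

μ̂_MAP = 9.9412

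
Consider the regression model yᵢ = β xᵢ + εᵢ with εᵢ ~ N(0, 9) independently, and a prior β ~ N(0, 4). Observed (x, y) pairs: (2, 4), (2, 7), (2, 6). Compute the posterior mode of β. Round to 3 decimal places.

log p(β | y) = −Σ(yᵢ − βxᵢ)²/(2·9) − β²/(2·4) + const.
Setting the derivative to zero: Σxᵢ(yᵢ − βxᵢ)/9 − β/4 = 0, so β = Σxᵢyᵢ / (Σxᵢ² + σ²/τ²).
Σxᵢyᵢ = 2·4 + 2·7 + 2·6 = 34; Σxᵢ² = 12; σ²/τ² = 2.25.
β̂_MAP = 34 / (12 + 2.25) = 34/14.25 ≈ 2.386.

β̂_MAP = 2.386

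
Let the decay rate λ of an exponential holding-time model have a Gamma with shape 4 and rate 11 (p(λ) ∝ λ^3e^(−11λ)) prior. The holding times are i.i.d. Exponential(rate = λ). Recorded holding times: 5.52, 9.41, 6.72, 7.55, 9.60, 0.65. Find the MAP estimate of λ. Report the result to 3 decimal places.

The Exponential(rate=λ) likelihood is ∝ λ^n e^(−λΣtᵢ). Here n = 6 and Σtᵢ = 5.52 + 9.41 + 6.72 + 7.55 + 9.60 + 0.65 = 39.45.
Posterior ∝ λ^3e^(−11λ) · λ^6e^(−39.45λ) = λ^9e^(−50.45λ), i.e. Gamma(10, 50.45).
Mode = (a−1)/b = 9/50.45 ≈ 0.178.

λ̂_MAP = 0.178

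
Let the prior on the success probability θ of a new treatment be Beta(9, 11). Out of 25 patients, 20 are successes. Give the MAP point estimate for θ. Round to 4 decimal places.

θ̂_MAP = 0.6512

Prior: Beta(9, 11).
Data: 20 successes in 25 trials. The binomial likelihood contributes θ^20(1−θ)^5, so the posterior is Beta(9+20, 11+5) = Beta(29, 16).
For Beta(a, b) with a, b > 1 the mode is (a−1)/(a+b−2) = 28/43 ≈ 0.6512.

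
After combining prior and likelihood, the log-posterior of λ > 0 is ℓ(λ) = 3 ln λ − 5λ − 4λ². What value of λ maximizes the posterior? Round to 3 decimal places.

λ̂_MAP = 0.375

ℓ'(λ) = 3/λ − 5 − 8λ. Setting this to zero and multiplying by λ: 8λ² + 5λ − 3 = 0.
λ = (−5 + √(5² + 4·8·3)) / (2·8) = (−5 + √121) / 16 = (−5 + 11)/16 = 3/8.
ℓ''(λ) = −3/λ² − 8 < 0, confirming a maximum.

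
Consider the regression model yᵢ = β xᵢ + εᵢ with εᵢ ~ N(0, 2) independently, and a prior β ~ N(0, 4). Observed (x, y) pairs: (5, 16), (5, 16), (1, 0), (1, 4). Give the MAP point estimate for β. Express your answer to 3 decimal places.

β̂_MAP = 3.124

log p(β | y) = −Σ(yᵢ − βxᵢ)²/(2·2) − β²/(2·4) + const.
Setting the derivative to zero: Σxᵢ(yᵢ − βxᵢ)/2 − β/4 = 0, so β = Σxᵢyᵢ / (Σxᵢ² + σ²/τ²).
Σxᵢyᵢ = 5·16 + 5·16 + 1·0 + 1·4 = 164; Σxᵢ² = 52; σ²/τ² = 0.5.
β̂_MAP = 164 / (52 + 0.5) = 164/52.5 ≈ 3.124.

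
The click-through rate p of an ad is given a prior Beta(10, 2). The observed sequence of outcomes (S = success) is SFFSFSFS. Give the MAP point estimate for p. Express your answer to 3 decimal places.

p̂_MAP = 0.722

Prior: Beta(10, 2).
Data: 4 successes in 8 trials (from the sequence). The binomial likelihood contributes p^4(1−p)^4, so the posterior is Beta(10+4, 2+4) = Beta(14, 6).
For Beta(a, b) with a, b > 1 the mode is (a−1)/(a+b−2) = 13/18 ≈ 0.722.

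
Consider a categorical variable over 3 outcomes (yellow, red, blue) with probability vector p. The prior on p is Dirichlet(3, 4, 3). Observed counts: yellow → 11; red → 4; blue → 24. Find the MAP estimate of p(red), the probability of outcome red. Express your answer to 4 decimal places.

MAP estimate of p(red) = 0.1522

The posterior is Dirichlet(αᵢ + nᵢ) = Dirichlet(14, 8, 27).
For a Dirichlet(a₁,…,a_K) with all aᵢ > 1, the mode has j-th component (aⱼ − 1)/(Σaᵢ − K).
Here Σaᵢ = 49 and K = 3, so p(red) = (8 − 1)/(49 − 3) = 7/46 ≈ 0.1522.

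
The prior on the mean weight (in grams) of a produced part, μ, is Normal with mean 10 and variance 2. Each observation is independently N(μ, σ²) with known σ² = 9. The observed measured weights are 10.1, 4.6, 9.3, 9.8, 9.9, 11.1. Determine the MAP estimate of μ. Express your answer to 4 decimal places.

μ̂_MAP = 9.5048

n = 6; x̄ = (10.1 + 4.6 + 9.3 + 9.8 + 9.9 + 11.1)/6 = 54.8/6 = 137/15 ≈ 9.1333.
For a Normal prior and Normal likelihood with known variance, the posterior is Normal; its mode equals its mean, the precision-weighted average.
Prior precision 1/σ₀² = 1/2 = 0.5; data precision n/σ² = 6/9 = 2/3.
μ̂ = (0.5·10 + (2/3)·(137/15)) / (0.5 + 2/3) = (499/45)/(7/6) = 998/105 ≈ 9.5048.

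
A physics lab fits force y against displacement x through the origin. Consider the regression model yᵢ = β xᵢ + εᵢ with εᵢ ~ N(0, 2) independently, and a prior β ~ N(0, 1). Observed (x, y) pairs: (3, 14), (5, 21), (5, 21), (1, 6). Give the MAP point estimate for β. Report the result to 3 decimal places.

log p(β | y) = −Σ(yᵢ − βxᵢ)²/(2·2) − β²/(2·1) + const.
Setting the derivative to zero: Σxᵢ(yᵢ − βxᵢ)/2 − β/1 = 0, so β = Σxᵢyᵢ / (Σxᵢ² + σ²/τ²).
Σxᵢyᵢ = 3·14 + 5·21 + 5·21 + 1·6 = 258; Σxᵢ² = 60; σ²/τ² = 2.
β̂_MAP = 258 / (60 + 2) = 258/62 ≈ 4.161.

β̂_MAP = 4.161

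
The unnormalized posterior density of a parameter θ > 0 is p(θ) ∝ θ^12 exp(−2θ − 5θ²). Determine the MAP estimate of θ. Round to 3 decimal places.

ℓ'(θ) = 12/θ − 2 − 10θ. Setting this to zero and multiplying by θ: 10θ² + 2θ − 12 = 0.
θ = (−2 + √(2² + 4·10·12)) / (2·10) = (−2 + √484) / 20 = (−2 + 22)/20 = 1.
ℓ''(θ) = −12/θ² − 10 < 0, confirming a maximum.

θ̂_MAP = 1.000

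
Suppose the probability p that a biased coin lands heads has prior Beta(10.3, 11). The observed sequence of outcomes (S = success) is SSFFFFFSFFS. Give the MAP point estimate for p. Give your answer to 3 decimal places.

p̂_MAP = 0.439

Prior: Beta(10.3, 11).
Data: 4 successes in 11 trials (from the sequence). The binomial likelihood contributes p^4(1−p)^7, so the posterior is Beta(10.3+4, 11+7) = Beta(14.3, 18).
For Beta(a, b) with a, b > 1 the mode is (a−1)/(a+b−2) = 13.3/30.3 ≈ 0.439.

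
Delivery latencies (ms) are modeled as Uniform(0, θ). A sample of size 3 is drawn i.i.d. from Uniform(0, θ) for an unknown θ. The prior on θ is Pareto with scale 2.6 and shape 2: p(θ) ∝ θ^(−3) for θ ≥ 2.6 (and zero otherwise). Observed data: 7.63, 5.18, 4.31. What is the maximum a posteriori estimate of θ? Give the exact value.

The Uniform(0, θ) likelihood is θ^(−n) for θ ≥ max(xᵢ), zero otherwise. Here max(xᵢ) = 7.63.
Posterior ∝ θ^(−3) · θ^(−3) = θ^(−6) on θ ≥ max(2.6, 7.63) = 7.63.
This density is strictly decreasing in θ, so the posterior mode lies at the lower boundary of the support.

θ̂_MAP = 7.63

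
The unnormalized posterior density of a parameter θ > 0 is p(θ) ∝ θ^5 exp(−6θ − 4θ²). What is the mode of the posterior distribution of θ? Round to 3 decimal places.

ℓ'(θ) = 5/θ − 6 − 8θ. Setting this to zero and multiplying by θ: 8θ² + 6θ − 5 = 0.
θ = (−6 + √(6² + 4·8·5)) / (2·8) = (−6 + √196) / 16 = (−6 + 14)/16 = 1/2.
ℓ''(θ) = −5/θ² − 8 < 0, confirming a maximum.

θ̂_MAP = 0.500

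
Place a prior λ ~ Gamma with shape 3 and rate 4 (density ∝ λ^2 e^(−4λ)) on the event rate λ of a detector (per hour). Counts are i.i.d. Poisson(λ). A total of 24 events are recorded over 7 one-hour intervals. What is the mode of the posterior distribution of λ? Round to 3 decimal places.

λ̂_MAP = 2.364

Σxᵢ = 24, n = 7.
Posterior ∝ λ^2e^(−4λ) · λ^24e^(−7λ) = λ^26e^(−11λ), i.e. Gamma(shape=27, rate=11).
The mode of a Gamma(a, b) with a ≥ 1 (shape–rate) is (a−1)/b = 26/11 ≈ 2.364.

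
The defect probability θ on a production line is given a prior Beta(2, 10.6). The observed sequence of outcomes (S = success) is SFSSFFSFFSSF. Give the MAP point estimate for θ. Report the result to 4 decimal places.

θ̂_MAP = 0.3097

Prior: Beta(2, 10.6).
Data: 6 successes in 12 trials (from the sequence). The binomial likelihood contributes θ^6(1−θ)^6, so the posterior is Beta(2+6, 10.6+6) = Beta(8, 16.6).
For Beta(a, b) with a, b > 1 the mode is (a−1)/(a+b−2) = 7/22.6 ≈ 0.3097.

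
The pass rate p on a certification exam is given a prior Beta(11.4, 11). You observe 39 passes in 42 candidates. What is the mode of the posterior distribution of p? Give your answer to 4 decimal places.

p̂_MAP = 0.7917

Prior: Beta(11.4, 11).
Data: 39 successes in 42 trials. The binomial likelihood contributes p^39(1−p)^3, so the posterior is Beta(11.4+39, 11+3) = Beta(50.4, 14).
For Beta(a, b) with a, b > 1 the mode is (a−1)/(a+b−2) = 49.4/62.4 ≈ 0.7917.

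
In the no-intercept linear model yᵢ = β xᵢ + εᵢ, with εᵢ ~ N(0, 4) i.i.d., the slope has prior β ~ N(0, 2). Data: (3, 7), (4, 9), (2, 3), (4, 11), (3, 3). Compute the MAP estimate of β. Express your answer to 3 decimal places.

log p(β | y) = −Σ(yᵢ − βxᵢ)²/(2·4) − β²/(2·2) + const.
Setting the derivative to zero: Σxᵢ(yᵢ − βxᵢ)/4 − β/2 = 0, so β = Σxᵢyᵢ / (Σxᵢ² + σ²/τ²).
Σxᵢyᵢ = 3·7 + 4·9 + 2·3 + 4·11 + 3·3 = 116; Σxᵢ² = 54; σ²/τ² = 2.
β̂_MAP = 116 / (54 + 2) = 116/56 ≈ 2.071.

β̂_MAP = 2.071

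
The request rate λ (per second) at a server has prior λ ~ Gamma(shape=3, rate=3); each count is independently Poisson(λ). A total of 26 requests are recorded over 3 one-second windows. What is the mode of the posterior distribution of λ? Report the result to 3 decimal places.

Σxᵢ = 26, n = 3.
Posterior ∝ λ^2e^(−3λ) · λ^26e^(−3λ) = λ^28e^(−6λ), i.e. Gamma(shape=29, rate=6).
The mode of a Gamma(a, b) with a ≥ 1 (shape–rate) is (a−1)/b = 28/6 ≈ 4.667.

λ̂_MAP = 4.667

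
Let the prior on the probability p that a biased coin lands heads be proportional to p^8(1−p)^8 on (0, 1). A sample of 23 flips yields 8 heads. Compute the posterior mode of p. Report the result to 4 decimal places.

p̂_MAP = 0.4103

The prior density ∝ p^8(1−p)^8 is the kernel of Beta(9, 9).
Data: 8 successes in 23 trials. The binomial likelihood contributes p^8(1−p)^15, so the posterior is Beta(9+8, 9+15) = Beta(17, 24).
For Beta(a, b) with a, b > 1 the mode is (a−1)/(a+b−2) = 16/39 ≈ 0.4103.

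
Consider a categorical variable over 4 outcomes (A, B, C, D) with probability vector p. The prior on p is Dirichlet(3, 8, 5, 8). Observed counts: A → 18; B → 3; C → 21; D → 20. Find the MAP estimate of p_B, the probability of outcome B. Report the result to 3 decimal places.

The posterior is Dirichlet(αᵢ + nᵢ) = Dirichlet(21, 11, 26, 28).
For a Dirichlet(a₁,…,a_K) with all aᵢ > 1, the mode has j-th component (aⱼ − 1)/(Σaᵢ − K).
Here Σaᵢ = 86 and K = 4, so p_B = (11 − 1)/(86 − 4) = 10/82 ≈ 0.122.

MAP estimate of p_B = 0.122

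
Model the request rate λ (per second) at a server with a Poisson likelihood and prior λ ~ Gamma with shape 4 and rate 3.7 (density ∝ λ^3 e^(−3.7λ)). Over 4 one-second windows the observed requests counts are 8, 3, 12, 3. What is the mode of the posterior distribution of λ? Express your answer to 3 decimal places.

λ̂_MAP = 3.766

Σxᵢ = 8+3+12+3 = 26, with n = 4.
Posterior ∝ λ^3e^(−3.7λ) · λ^26e^(−4λ) = λ^29e^(−7.7λ), i.e. Gamma(shape=30, rate=7.7).
The mode of a Gamma(a, b) with a ≥ 1 (shape–rate) is (a−1)/b = 29/7.7 ≈ 3.766.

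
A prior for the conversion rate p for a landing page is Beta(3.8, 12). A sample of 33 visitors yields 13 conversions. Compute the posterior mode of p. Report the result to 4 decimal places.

Prior: Beta(3.8, 12).
Data: 13 successes in 33 trials. The binomial likelihood contributes p^13(1−p)^20, so the posterior is Beta(3.8+13, 12+20) = Beta(16.8, 32).
For Beta(a, b) with a, b > 1 the mode is (a−1)/(a+b−2) = 15.8/46.8 ≈ 0.3376.

p̂_MAP = 0.3376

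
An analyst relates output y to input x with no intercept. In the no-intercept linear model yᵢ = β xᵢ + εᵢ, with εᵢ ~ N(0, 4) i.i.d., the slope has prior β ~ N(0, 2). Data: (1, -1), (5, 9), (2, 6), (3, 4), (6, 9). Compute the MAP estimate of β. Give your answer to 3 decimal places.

β̂_MAP = 1.584

log p(β | y) = −Σ(yᵢ − βxᵢ)²/(2·4) − β²/(2·2) + const.
Setting the derivative to zero: Σxᵢ(yᵢ − βxᵢ)/4 − β/2 = 0, so β = Σxᵢyᵢ / (Σxᵢ² + σ²/τ²).
Σxᵢyᵢ = 1·(-1) + 5·9 + 2·6 + 3·4 + 6·9 = 122; Σxᵢ² = 75; σ²/τ² = 2.
β̂_MAP = 122 / (75 + 2) = 122/77 ≈ 1.584.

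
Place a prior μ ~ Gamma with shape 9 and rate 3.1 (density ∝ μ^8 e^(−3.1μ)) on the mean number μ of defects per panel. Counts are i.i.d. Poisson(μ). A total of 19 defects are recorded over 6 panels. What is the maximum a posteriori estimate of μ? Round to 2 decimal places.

Σxᵢ = 19, n = 6.
Posterior ∝ μ^8e^(−3.1μ) · μ^19e^(−6μ) = μ^27e^(−9.1μ), i.e. Gamma(shape=28, rate=9.1).
The mode of a Gamma(a, b) with a ≥ 1 (shape–rate) is (a−1)/b = 27/9.1 ≈ 2.97.

μ̂_MAP = 2.97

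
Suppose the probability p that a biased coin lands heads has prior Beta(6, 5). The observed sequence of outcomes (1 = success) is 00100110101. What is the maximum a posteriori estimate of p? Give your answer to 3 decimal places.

p̂_MAP = 0.500

Prior: Beta(6, 5).
Data: 5 successes in 11 trials (from the sequence). The binomial likelihood contributes p^5(1−p)^6, so the posterior is Beta(6+5, 5+6) = Beta(11, 11).
For Beta(a, b) with a, b > 1 the mode is (a−1)/(a+b−2) = 10/20 ≈ 0.500.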